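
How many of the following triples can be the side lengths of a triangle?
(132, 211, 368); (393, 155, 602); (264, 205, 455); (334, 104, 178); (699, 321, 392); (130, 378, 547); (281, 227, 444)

(132,211,368): 132+211 ≤ 368 → not valid
(155,393,602): 155+393 ≤ 602 → not valid
(205,264,455): 205+264 > 455 → valid
(104,178,334): 104+178 ≤ 334 → not valid
(321,392,699): 321+392 > 699 → valid
(130,378,547): 130+378 ≤ 547 → not valid
(227,281,444): 227+281 > 444 → valid
3 of the 7 triples form a triangle.

3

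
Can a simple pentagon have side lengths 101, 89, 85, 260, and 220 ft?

A pentagon exists iff every side is shorter than the sum of the others — equivalently, the longest side is less than the sum of the rest.
Longest side 260 < 495 (sum of the remaining 4), so yes.

Yes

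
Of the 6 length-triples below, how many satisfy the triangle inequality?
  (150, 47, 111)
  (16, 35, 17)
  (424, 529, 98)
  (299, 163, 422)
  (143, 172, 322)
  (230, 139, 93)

3

(47,111,150): 47+111 > 150 → valid
(16,17,35): 16+17 ≤ 35 → not valid
(98,424,529): 98+424 ≤ 529 → not valid
(163,299,422): 163+299 > 422 → valid
(143,172,322): 143+172 ≤ 322 → not valid
(93,139,230): 93+139 > 230 → valid
3 of the 6 triples form a triangle.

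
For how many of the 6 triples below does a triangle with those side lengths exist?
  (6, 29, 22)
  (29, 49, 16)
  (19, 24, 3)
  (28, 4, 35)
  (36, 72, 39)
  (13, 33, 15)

(6,22,29): 6+22 ≤ 29 → not valid
(16,29,49): 16+29 ≤ 49 → not valid
(3,19,24): 3+19 ≤ 24 → not valid
(4,28,35): 4+28 ≤ 35 → not valid
(36,39,72): 36+39 > 72 → valid
(13,15,33): 13+15 ≤ 33 → not valid
1 of the 6 triples forms a triangle.

1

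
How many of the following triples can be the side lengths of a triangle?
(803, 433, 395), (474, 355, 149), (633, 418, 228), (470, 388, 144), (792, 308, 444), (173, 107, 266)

5

(395,433,803): 395+433 > 803 → valid
(149,355,474): 149+355 > 474 → valid
(228,418,633): 228+418 > 633 → valid
(144,388,470): 144+388 > 470 → valid
(308,444,792): 308+444 ≤ 792 → not valid
(107,173,266): 107+173 > 266 → valid
5 of the 6 triples form a triangle.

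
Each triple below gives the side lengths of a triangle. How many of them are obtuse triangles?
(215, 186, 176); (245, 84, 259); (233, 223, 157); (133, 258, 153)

1

(215,186,176): 176²+186² = 65572 > 46225 = 215² → acute
(245,84,259): 84²+245² = 67081 = 259² → right
(233,223,157): 157²+223² = 74378 > 54289 = 233² → acute
(133,258,153): 133²+153² = 41098 < 66564 = 258² → obtuse
1 of the 4 is obtuse.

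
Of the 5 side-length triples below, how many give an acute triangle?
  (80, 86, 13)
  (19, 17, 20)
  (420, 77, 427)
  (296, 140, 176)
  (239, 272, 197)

(80,86,13): 13²+80² = 6569 < 7396 = 86² → obtuse
(19,17,20): 17²+19² = 650 > 400 = 20² → acute
(420,77,427): 77²+420² = 182329 = 427² → right
(296,140,176): 140²+176² = 50576 < 87616 = 296² → obtuse
(239,272,197): 197²+239² = 95930 > 73984 = 272² → acute
2 of the 5 are acute.

2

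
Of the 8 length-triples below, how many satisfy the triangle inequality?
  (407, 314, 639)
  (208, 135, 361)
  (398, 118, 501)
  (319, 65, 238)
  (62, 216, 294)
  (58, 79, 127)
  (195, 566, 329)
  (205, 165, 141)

(314,407,639): 314+407 > 639 → valid
(135,208,361): 135+208 ≤ 361 → not valid
(118,398,501): 118+398 > 501 → valid
(65,238,319): 65+238 ≤ 319 → not valid
(62,216,294): 62+216 ≤ 294 → not valid
(58,79,127): 58+79 > 127 → valid
(195,329,566): 195+329 ≤ 566 → not valid
(141,165,205): 141+165 > 205 → valid
4 of the 8 triples form a triangle.

4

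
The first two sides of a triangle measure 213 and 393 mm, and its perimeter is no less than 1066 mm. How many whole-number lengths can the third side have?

Triangle inequality: 180 < x < 606. Perimeter ≥ 1066 gives x ≥ 1066 − 213 − 393 = 460.
So 460 ≤ x < 606; integers 460 through 605: 146 values.

146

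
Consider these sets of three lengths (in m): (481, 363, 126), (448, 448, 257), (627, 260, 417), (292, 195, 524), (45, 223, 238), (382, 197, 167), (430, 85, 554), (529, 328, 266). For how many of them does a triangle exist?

5

(126,363,481): 126+363 > 481 → valid
(257,448,448): 257+448 > 448 → valid
(260,417,627): 260+417 > 627 → valid
(195,292,524): 195+292 ≤ 524 → not valid
(45,223,238): 45+223 > 238 → valid
(167,197,382): 167+197 ≤ 382 → not valid
(85,430,554): 85+430 ≤ 554 → not valid
(266,328,529): 266+328 > 529 → valid
5 of the 8 triples form a triangle.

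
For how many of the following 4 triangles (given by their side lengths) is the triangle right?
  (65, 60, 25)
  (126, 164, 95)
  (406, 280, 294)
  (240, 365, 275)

3

(65,60,25): 25²+60² = 4225 = 65² → right
(126,164,95): 95²+126² = 24901 < 26896 = 164² → obtuse
(406,280,294): 280²+294² = 164836 = 406² → right
(240,365,275): 240²+275² = 133225 = 365² → right
3 of the 4 are right.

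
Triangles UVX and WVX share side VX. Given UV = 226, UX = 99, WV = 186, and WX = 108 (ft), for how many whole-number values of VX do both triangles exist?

166

From triangle UVX: 127 < VX < 325.
From triangle WVX: 78 < VX < 294.
Intersection: 127 < VX < 294, so integers 128 through 293: 166 values.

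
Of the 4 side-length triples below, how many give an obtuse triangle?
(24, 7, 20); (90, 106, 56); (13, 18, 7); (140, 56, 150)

2

(24,7,20): 7²+20² = 449 < 576 = 24² → obtuse
(90,106,56): 56²+90² = 11236 = 106² → right
(13,18,7): 7²+13² = 218 < 324 = 18² → obtuse
(140,56,150): 56²+140² = 22736 > 22500 = 150² → acute
2 of the 4 are obtuse.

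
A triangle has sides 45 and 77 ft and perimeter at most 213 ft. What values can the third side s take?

32 < s ≤ 91 ft

Triangle inequality alone gives 32 < s < 122.
The perimeter condition gives s ≤ 213 − 45 − 77 = 91.
Intersecting the two: 32 < s ≤ 91.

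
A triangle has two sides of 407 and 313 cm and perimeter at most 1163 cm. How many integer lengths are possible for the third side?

Triangle inequality: 94 < x < 720. Perimeter ≤ 1163 gives x ≤ 1163 − 407 − 313 = 443.
So 94 < x ≤ 443; integers 95 through 443: 349 values.

349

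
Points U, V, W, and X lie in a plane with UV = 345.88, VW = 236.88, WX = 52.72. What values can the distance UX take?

The maximum is all hops collinear in one direction: 345.88 + 236.88 + 52.72 = 635.48.
The longest hop is 345.88; the others sum to 289.60. Folding the others back against it leaves at least 345.88 − 289.60 = 56.28.

56.28 ≤ UX ≤ 635.48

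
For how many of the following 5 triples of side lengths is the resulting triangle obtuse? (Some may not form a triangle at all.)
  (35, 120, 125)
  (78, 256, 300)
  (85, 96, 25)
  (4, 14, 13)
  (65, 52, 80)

(35,120,125): 35²+120² = 15625 = 125² → right
(78,256,300): 78²+256² = 71620 < 90000 = 300² → obtuse
(85,96,25): 25²+85² = 7850 < 9216 = 96² → obtuse
(4,14,13): 4²+13² = 185 < 196 = 14² → obtuse
(65,52,80): 52²+65² = 6929 > 6400 = 80² → acute
3 of the 5 are obtuse.

3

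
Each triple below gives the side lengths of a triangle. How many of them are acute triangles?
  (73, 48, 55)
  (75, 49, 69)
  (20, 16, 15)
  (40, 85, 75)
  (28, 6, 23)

(73,48,55): 48²+55² = 5329 = 73² → right
(75,49,69): 49²+69² = 7162 > 5625 = 75² → acute
(20,16,15): 15²+16² = 481 > 400 = 20² → acute
(40,85,75): 40²+75² = 7225 = 85² → right
(28,6,23): 6²+23² = 565 < 784 = 28² → obtuse
2 of the 5 are acute.

2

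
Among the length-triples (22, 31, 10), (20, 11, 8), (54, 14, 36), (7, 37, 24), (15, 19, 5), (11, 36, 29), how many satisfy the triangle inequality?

(10,22,31): 10+22 > 31 → valid
(8,11,20): 8+11 ≤ 20 → not valid
(14,36,54): 14+36 ≤ 54 → not valid
(7,24,37): 7+24 ≤ 37 → not valid
(5,15,19): 5+15 > 19 → valid
(11,29,36): 11+29 > 36 → valid
3 of the 6 triples form a triangle.

3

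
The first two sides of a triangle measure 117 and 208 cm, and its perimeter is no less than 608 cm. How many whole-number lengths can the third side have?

Triangle inequality: 91 < x < 325. Perimeter ≥ 608 gives x ≥ 608 − 117 − 208 = 283.
So 283 ≤ x < 325; integers 283 through 324: 42 values.

42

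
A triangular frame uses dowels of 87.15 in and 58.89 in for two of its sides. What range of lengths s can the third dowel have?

By the triangle inequality, s must be less than 87.15 + 58.89 = 146.04 and greater than |87.15 − 58.89| = 28.26.

28.26 < s < 146.04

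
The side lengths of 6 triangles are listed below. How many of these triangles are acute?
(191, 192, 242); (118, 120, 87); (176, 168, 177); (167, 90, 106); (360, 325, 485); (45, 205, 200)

(191,192,242): 191²+192² = 73345 > 58564 = 242² → acute
(118,120,87): 87²+118² = 21493 > 14400 = 120² → acute
(176,168,177): 168²+176² = 59200 > 31329 = 177² → acute
(167,90,106): 90²+106² = 19336 < 27889 = 167² → obtuse
(360,325,485): 325²+360² = 235225 = 485² → right
(45,205,200): 45²+200² = 42025 = 205² → right
3 of the 6 are acute.

3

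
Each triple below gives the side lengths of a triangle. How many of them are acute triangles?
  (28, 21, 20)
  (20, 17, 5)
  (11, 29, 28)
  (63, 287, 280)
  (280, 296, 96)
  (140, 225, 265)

(28,21,20): 20²+21² = 841 > 784 = 28² → acute
(20,17,5): 5²+17² = 314 < 400 = 20² → obtuse
(11,29,28): 11²+28² = 905 > 841 = 29² → acute
(63,287,280): 63²+280² = 82369 = 287² → right
(280,296,96): 96²+280² = 87616 = 296² → right
(140,225,265): 140²+225² = 70225 = 265² → right
2 of the 6 are acute.

2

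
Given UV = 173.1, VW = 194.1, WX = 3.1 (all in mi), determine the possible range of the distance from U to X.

17.9 ≤ UX ≤ 370.3 mi

The maximum is all hops collinear in one direction: 173.1 + 194.1 + 3.1 = 370.3.
The longest hop is 194.1; the others sum to 176.2. Folding the others back against it leaves at least 194.1 − 176.2 = 17.9.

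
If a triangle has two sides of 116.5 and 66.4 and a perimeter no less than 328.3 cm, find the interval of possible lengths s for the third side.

Triangle inequality alone gives 50.1 < s < 182.9.
The perimeter condition gives s ≥ 328.3 − 116.5 − 66.4 = 145.4.
Intersecting the two: 145.4 ≤ s < 182.9.

145.4 ≤ s < 182.9 cm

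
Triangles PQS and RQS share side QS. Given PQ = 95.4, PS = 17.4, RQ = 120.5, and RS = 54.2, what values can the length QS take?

78.0 < QS < 112.8

From triangle PQS: |95.4 − 17.4| < QS < 95.4 + 17.4, i.e. 78.0 < QS < 112.8.
From triangle RQS: 66.3 < QS < 174.7.
Both must hold, so QS lies in the intersection.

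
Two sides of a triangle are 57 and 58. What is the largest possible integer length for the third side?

The third side must be strictly less than 57 + 58 = 115.
The largest integer below 115 is 114.

114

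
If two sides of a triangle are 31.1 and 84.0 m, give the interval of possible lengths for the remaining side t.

52.9 < t < 115.1

By the triangle inequality, t must be less than 31.1 + 84.0 = 115.1 and greater than |31.1 − 84.0| = 52.9.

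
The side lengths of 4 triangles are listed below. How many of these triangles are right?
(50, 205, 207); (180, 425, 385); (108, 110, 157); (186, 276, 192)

(50,205,207): 50²+205² = 44525 > 42849 = 207² → acute
(180,425,385): 180²+385² = 180625 = 425² → right
(108,110,157): 108²+110² = 23764 < 24649 = 157² → obtuse
(186,276,192): 186²+192² = 71460 < 76176 = 276² → obtuse
1 of the 4 is right.

1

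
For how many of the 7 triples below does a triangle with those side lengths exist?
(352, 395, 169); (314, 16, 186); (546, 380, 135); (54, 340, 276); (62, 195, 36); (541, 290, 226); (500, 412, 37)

1

(169,352,395): 169+352 > 395 → valid
(16,186,314): 16+186 ≤ 314 → not valid
(135,380,546): 135+380 ≤ 546 → not valid
(54,276,340): 54+276 ≤ 340 → not valid
(36,62,195): 36+62 ≤ 195 → not valid
(226,290,541): 226+290 ≤ 541 → not valid
(37,412,500): 37+412 ≤ 500 → not valid
1 of the 7 triples forms a triangle.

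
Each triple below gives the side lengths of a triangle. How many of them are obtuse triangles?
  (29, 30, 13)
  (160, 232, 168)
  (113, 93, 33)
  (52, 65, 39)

(29,30,13): 13²+29² = 1010 > 900 = 30² → acute
(160,232,168): 160²+168² = 53824 = 232² → right
(113,93,33): 33²+93² = 9738 < 12769 = 113² → obtuse
(52,65,39): 39²+52² = 4225 = 65² → right
1 of the 4 is obtuse.

1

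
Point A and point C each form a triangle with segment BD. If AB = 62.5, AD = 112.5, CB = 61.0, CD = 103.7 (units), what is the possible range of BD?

From triangle ABD: |62.5 − 112.5| < BD < 62.5 + 112.5, i.e. 50.0 < BD < 175.0.
From triangle CBD: 42.7 < BD < 164.7.
Both must hold, so BD lies in the intersection.

50.0 < BD < 164.7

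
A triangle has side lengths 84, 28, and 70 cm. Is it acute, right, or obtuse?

obtuse

Compare the square of the longest side to the sum of squares of the other two: 28² + 70² = 5684 < 7056 = 84².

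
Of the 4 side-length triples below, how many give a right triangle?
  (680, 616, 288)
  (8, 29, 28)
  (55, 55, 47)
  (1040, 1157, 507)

(680,616,288): 288²+616² = 462400 = 680² → right
(8,29,28): 8²+28² = 848 > 841 = 29² → acute
(55,55,47): 47²+55² = 5234 > 3025 = 55² → acute
(1040,1157,507): 507²+1040² = 1338649 = 1157² → right
2 of the 4 are right.

2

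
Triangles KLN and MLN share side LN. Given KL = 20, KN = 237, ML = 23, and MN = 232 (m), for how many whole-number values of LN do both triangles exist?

From triangle KLN: 217 < LN < 257.
From triangle MLN: 209 < LN < 255.
Intersection: 217 < LN < 255, so integers 218 through 254: 37 values.

37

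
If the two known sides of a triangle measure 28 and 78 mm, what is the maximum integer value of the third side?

105

The third side must be strictly less than 28 + 78 = 106.
The largest integer below 106 is 105.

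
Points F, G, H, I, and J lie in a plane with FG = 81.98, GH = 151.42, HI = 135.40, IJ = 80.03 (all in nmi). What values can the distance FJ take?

The maximum is all hops collinear in one direction: 81.98 + 151.42 + 135.40 + 80.03 = 448.83.
The longest hop is 151.42; the others sum to 297.41. Since 151.42 ≤ 297.41, the path can fold back on itself completely, so the minimum distance is 0.

0 ≤ FJ ≤ 448.83 nmi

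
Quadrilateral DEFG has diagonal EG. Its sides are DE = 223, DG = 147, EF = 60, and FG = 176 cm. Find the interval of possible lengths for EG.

116 < EG < 236

From triangle DEG: |223 − 147| < EG < 223 + 147, i.e. 76 < EG < 370.
From triangle FEG: 116 < EG < 236.
Both must hold, so EG lies in the intersection.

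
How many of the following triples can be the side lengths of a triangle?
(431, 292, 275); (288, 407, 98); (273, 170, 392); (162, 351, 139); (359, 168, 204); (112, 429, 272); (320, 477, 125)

(275,292,431): 275+292 > 431 → valid
(98,288,407): 98+288 ≤ 407 → not valid
(170,273,392): 170+273 > 392 → valid
(139,162,351): 139+162 ≤ 351 → not valid
(168,204,359): 168+204 > 359 → valid
(112,272,429): 112+272 ≤ 429 → not valid
(125,320,477): 125+320 ≤ 477 → not valid
3 of the 7 triples form a triangle.

3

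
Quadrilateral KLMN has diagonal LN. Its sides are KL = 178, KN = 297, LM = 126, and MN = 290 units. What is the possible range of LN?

From triangle KLN: |178 − 297| < LN < 178 + 297, i.e. 119 < LN < 475.
From triangle MLN: 164 < LN < 416.
Both must hold, so LN lies in the intersection.

164 < LN < 416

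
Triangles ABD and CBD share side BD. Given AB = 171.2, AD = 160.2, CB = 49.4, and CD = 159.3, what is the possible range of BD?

From triangle ABD: |171.2 − 160.2| < BD < 171.2 + 160.2, i.e. 11.0 < BD < 331.4.
From triangle CBD: 109.9 < BD < 208.7.
Both must hold, so BD lies in the intersection.

109.9 < BD < 208.7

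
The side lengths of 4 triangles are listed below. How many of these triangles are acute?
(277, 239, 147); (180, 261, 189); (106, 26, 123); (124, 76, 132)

(277,239,147): 147²+239² = 78730 > 76729 = 277² → acute
(180,261,189): 180²+189² = 68121 = 261² → right
(106,26,123): 26²+106² = 11912 < 15129 = 123² → obtuse
(124,76,132): 76²+124² = 21152 > 17424 = 132² → acute
2 of the 4 are acute.

2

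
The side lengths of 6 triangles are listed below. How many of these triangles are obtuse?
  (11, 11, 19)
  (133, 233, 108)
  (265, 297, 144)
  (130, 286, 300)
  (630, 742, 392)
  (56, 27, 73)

(11,11,19): 11²+11² = 242 < 361 = 19² → obtuse
(133,233,108): 108²+133² = 29353 < 54289 = 233² → obtuse
(265,297,144): 144²+265² = 90961 > 88209 = 297² → acute
(130,286,300): 130²+286² = 98696 > 90000 = 300² → acute
(630,742,392): 392²+630² = 550564 = 742² → right
(56,27,73): 27²+56² = 3865 < 5329 = 73² → obtuse
3 of the 6 are obtuse.

3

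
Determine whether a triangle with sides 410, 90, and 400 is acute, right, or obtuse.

right

Compare the square of the longest side to the sum of squares of the other two: 90² + 400² = 168100 = 410².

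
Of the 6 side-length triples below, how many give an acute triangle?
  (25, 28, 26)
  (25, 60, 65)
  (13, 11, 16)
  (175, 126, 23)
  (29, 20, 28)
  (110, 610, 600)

3

(25,28,26): 25²+26² = 1301 > 784 = 28² → acute
(25,60,65): 25²+60² = 4225 = 65² → right
(13,11,16): 11²+13² = 290 > 256 = 16² → acute
(175,126,23): 23+126 ≤ 175, not a triangle
(29,20,28): 20²+28² = 1184 > 841 = 29² → acute
(110,610,600): 110²+600² = 372100 = 610² → right
3 of the 6 are acute.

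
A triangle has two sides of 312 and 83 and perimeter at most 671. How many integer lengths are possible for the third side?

47

Triangle inequality: 229 < x < 395. Perimeter ≤ 671 gives x ≤ 671 − 312 − 83 = 276.
So 229 < x ≤ 276; integers 230 through 276: 47 values.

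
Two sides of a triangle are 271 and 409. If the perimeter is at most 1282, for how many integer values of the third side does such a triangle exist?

464

Triangle inequality: 138 < x < 680. Perimeter ≤ 1282 gives x ≤ 1282 − 271 − 409 = 602.
So 138 < x ≤ 602; integers 139 through 602: 464 values.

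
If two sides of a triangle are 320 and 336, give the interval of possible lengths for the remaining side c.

16 < c < 656

By the triangle inequality, c must be less than 320 + 336 = 656 and greater than |320 − 336| = 16.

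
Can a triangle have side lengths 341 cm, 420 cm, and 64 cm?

No

The longest side is 420, but the other two sum to only 405.
405 < 420, so the triangle inequality fails.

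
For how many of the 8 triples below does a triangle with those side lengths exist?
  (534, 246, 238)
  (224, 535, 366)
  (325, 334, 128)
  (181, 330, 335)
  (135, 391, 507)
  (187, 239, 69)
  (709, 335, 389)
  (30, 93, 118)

(238,246,534): 238+246 ≤ 534 → not valid
(224,366,535): 224+366 > 535 → valid
(128,325,334): 128+325 > 334 → valid
(181,330,335): 181+330 > 335 → valid
(135,391,507): 135+391 > 507 → valid
(69,187,239): 69+187 > 239 → valid
(335,389,709): 335+389 > 709 → valid
(30,93,118): 30+93 > 118 → valid
7 of the 8 triples form a triangle.

7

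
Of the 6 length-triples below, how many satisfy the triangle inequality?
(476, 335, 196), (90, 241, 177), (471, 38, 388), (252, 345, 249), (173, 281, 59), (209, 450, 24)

3

(196,335,476): 196+335 > 476 → valid
(90,177,241): 90+177 > 241 → valid
(38,388,471): 38+388 ≤ 471 → not valid
(249,252,345): 249+252 > 345 → valid
(59,173,281): 59+173 ≤ 281 → not valid
(24,209,450): 24+209 ≤ 450 → not valid
3 of the 6 triples form a triangle.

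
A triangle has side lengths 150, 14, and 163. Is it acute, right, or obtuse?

obtuse

Compare the square of the longest side to the sum of squares of the other two: 14² + 150² = 22696 < 26569 = 163².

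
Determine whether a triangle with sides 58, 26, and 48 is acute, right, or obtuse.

obtuse

Compare the square of the longest side to the sum of squares of the other two: 26² + 48² = 2980 < 3364 = 58².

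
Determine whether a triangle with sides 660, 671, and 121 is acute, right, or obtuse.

Compare the square of the longest side to the sum of squares of the other two: 121² + 660² = 450241 = 671².

right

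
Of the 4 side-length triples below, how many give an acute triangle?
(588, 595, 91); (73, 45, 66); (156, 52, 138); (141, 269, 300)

(588,595,91): 91²+588² = 354025 = 595² → right
(73,45,66): 45²+66² = 6381 > 5329 = 73² → acute
(156,52,138): 52²+138² = 21748 < 24336 = 156² → obtuse
(141,269,300): 141²+269² = 92242 > 90000 = 300² → acute
2 of the 4 are acute.

2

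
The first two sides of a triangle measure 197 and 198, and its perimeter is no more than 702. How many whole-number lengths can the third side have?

Triangle inequality: 1 < x < 395. Perimeter ≤ 702 gives x ≤ 702 − 197 − 198 = 307.
So 1 < x ≤ 307; integers 2 through 307: 306 values.

306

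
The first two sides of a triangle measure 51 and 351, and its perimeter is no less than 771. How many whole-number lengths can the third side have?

33

Triangle inequality: 300 < x < 402. Perimeter ≥ 771 gives x ≥ 771 − 51 − 351 = 369.
So 369 ≤ x < 402; integers 369 through 401: 33 values.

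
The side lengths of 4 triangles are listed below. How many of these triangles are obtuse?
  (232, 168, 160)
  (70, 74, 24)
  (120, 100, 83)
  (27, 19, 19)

1

(232,168,160): 160²+168² = 53824 = 232² → right
(70,74,24): 24²+70² = 5476 = 74² → right
(120,100,83): 83²+100² = 16889 > 14400 = 120² → acute
(27,19,19): 19²+19² = 722 < 729 = 27² → obtuse
1 of the 4 is obtuse.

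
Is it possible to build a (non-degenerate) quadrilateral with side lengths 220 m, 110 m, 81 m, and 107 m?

A quadrilateral exists iff every side is shorter than the sum of the others — equivalently, the longest side is less than the sum of the rest.
Longest side 220 < 298 (sum of the remaining 3), so yes.

Yes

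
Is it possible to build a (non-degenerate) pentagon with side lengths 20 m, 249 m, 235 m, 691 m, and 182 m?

No

For a pentagon, each side must be shorter than the sum of the others.
Here the longest side is 691, but the remaining 4 sides sum to only 686.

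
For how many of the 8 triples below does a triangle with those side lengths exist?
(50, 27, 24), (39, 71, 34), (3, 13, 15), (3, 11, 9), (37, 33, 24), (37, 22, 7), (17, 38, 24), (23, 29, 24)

7

(24,27,50): 24+27 > 50 → valid
(34,39,71): 34+39 > 71 → valid
(3,13,15): 3+13 > 15 → valid
(3,9,11): 3+9 > 11 → valid
(24,33,37): 24+33 > 37 → valid
(7,22,37): 7+22 ≤ 37 → not valid
(17,24,38): 17+24 > 38 → valid
(23,24,29): 23+24 > 29 → valid
7 of the 8 triples form a triangle.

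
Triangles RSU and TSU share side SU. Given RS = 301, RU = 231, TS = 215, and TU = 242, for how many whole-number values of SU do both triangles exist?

386

From triangle RSU: 70 < SU < 532.
From triangle TSU: 27 < SU < 457.
Intersection: 70 < SU < 457, so integers 71 through 456: 386 values.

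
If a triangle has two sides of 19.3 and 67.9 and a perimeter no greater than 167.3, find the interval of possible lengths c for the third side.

48.6 < c ≤ 80.1

Triangle inequality alone gives 48.6 < c < 87.2.
The perimeter condition gives c ≤ 167.3 − 19.3 − 67.9 = 80.1.
Intersecting the two: 48.6 < c ≤ 80.1.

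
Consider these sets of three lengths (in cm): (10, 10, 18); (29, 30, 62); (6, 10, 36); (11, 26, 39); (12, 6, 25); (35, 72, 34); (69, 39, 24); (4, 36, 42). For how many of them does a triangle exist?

(10,10,18): 10+10 > 18 → valid
(29,30,62): 29+30 ≤ 62 → not valid
(6,10,36): 6+10 ≤ 36 → not valid
(11,26,39): 11+26 ≤ 39 → not valid
(6,12,25): 6+12 ≤ 25 → not valid
(34,35,72): 34+35 ≤ 72 → not valid
(24,39,69): 24+39 ≤ 69 → not valid
(4,36,42): 4+36 ≤ 42 → not valid
1 of the 8 triples forms a triangle.

1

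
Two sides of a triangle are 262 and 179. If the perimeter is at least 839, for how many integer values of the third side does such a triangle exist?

43

Triangle inequality: 83 < x < 441. Perimeter ≥ 839 gives x ≥ 839 − 262 − 179 = 398.
So 398 ≤ x < 441; integers 398 through 440: 43 values.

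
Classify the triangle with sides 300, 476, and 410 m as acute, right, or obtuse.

acute

Compare the square of the longest side to the sum of squares of the other two: 300² + 410² = 258100 > 226576 = 476².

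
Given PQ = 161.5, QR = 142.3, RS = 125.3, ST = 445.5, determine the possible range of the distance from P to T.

The maximum is all hops collinear in one direction: 161.5 + 142.3 + 125.3 + 445.5 = 874.6.
The longest hop is 445.5; the others sum to 429.1. Folding the others back against it leaves at least 445.5 − 429.1 = 16.4.

16.4 ≤ PT ≤ 874.6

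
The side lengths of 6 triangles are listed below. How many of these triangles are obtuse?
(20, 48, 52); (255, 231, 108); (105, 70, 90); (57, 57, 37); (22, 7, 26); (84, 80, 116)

(20,48,52): 20²+48² = 2704 = 52² → right
(255,231,108): 108²+231² = 65025 = 255² → right
(105,70,90): 70²+90² = 13000 > 11025 = 105² → acute
(57,57,37): 37²+57² = 4618 > 3249 = 57² → acute
(22,7,26): 7²+22² = 533 < 676 = 26² → obtuse
(84,80,116): 80²+84² = 13456 = 116² → right
1 of the 6 is obtuse.

1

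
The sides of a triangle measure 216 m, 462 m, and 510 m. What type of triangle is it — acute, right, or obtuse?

Compare the square of the longest side to the sum of squares of the other two: 216² + 462² = 260100 = 510².

right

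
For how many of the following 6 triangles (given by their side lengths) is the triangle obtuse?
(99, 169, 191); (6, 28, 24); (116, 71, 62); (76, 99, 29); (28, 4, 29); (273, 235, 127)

5

(99,169,191): 99²+169² = 38362 > 36481 = 191² → acute
(6,28,24): 6²+24² = 612 < 784 = 28² → obtuse
(116,71,62): 62²+71² = 8885 < 13456 = 116² → obtuse
(76,99,29): 29²+76² = 6617 < 9801 = 99² → obtuse
(28,4,29): 4²+28² = 800 < 841 = 29² → obtuse
(273,235,127): 127²+235² = 71354 < 74529 = 273² → obtuse
5 of the 6 are obtuse.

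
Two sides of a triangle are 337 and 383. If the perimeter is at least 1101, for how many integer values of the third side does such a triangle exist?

339

Triangle inequality: 46 < x < 720. Perimeter ≥ 1101 gives x ≥ 1101 − 337 − 383 = 381.
So 381 ≤ x < 720; integers 381 through 719: 339 values.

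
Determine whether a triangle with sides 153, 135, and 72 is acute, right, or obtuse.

right

Compare the square of the longest side to the sum of squares of the other two: 72² + 135² = 23409 = 153².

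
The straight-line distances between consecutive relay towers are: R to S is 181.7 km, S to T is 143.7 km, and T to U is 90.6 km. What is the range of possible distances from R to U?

The maximum is all hops collinear in one direction: 181.7 + 143.7 + 90.6 = 416.0.
The longest hop is 181.7; the others sum to 234.3. Since 181.7 ≤ 234.3, the path can fold back on itself completely, so the minimum distance is 0.

0 ≤ RU ≤ 416.0 km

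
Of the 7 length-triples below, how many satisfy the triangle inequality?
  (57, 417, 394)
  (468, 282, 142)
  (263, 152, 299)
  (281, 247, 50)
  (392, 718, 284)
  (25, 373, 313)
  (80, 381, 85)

(57,394,417): 57+394 > 417 → valid
(142,282,468): 142+282 ≤ 468 → not valid
(152,263,299): 152+263 > 299 → valid
(50,247,281): 50+247 > 281 → valid
(284,392,718): 284+392 ≤ 718 → not valid
(25,313,373): 25+313 ≤ 373 → not valid
(80,85,381): 80+85 ≤ 381 → not valid
3 of the 7 triples form a triangle.

3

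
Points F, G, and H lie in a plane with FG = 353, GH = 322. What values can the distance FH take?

By the triangle inequality, |353 − 322| ≤ FH ≤ 353 + 322.

31 ≤ FH ≤ 675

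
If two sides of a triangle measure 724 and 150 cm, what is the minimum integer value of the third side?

575

The third side must be strictly greater than |724 − 150| = 574.
The smallest integer above 574 is 575.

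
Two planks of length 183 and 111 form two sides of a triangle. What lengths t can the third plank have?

By the triangle inequality, t must be less than 183 + 111 = 294 and greater than |183 − 111| = 72.

72 < t < 294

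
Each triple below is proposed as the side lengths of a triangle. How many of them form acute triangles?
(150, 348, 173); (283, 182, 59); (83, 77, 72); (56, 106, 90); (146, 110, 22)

1

(150,348,173): 150+173 ≤ 348, not a triangle
(283,182,59): 59+182 ≤ 283, not a triangle
(83,77,72): 72²+77² = 11113 > 6889 = 83² → acute
(56,106,90): 56²+90² = 11236 = 106² → right
(146,110,22): 22+110 ≤ 146, not a triangle
1 of the 5 is acute.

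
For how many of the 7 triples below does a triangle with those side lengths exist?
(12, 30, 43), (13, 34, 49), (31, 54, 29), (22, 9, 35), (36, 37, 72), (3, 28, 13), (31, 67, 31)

2

(12,30,43): 12+30 ≤ 43 → not valid
(13,34,49): 13+34 ≤ 49 → not valid
(29,31,54): 29+31 > 54 → valid
(9,22,35): 9+22 ≤ 35 → not valid
(36,37,72): 36+37 > 72 → valid
(3,13,28): 3+13 ≤ 28 → not valid
(31,31,67): 31+31 ≤ 67 → not valid
2 of the 7 triples form a triangle.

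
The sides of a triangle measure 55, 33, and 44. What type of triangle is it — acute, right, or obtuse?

right

Compare the square of the longest side to the sum of squares of the other two: 33² + 44² = 3025 = 55².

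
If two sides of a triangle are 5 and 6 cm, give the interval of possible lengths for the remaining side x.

1 < x < 11 (cm)

By the triangle inequality, x must be less than 5 + 6 = 11 and greater than |5 − 6| = 1.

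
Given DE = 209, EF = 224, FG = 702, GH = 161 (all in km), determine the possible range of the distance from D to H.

The maximum is all hops collinear in one direction: 209 + 224 + 702 + 161 = 1296.
The longest hop is 702; the others sum to 594. Folding the others back against it leaves at least 702 − 594 = 108.

108 ≤ DH ≤ 1296 km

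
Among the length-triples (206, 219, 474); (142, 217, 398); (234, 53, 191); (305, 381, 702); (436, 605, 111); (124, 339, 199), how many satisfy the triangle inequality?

(206,219,474): 206+219 ≤ 474 → not valid
(142,217,398): 142+217 ≤ 398 → not valid
(53,191,234): 53+191 > 234 → valid
(305,381,702): 305+381 ≤ 702 → not valid
(111,436,605): 111+436 ≤ 605 → not valid
(124,199,339): 124+199 ≤ 339 → not valid
1 of the 6 triples forms a triangle.

1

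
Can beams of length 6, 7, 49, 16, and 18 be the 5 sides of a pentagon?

No

For a pentagon, each side must be shorter than the sum of the others.
Here the longest side is 49, but the remaining 4 sides sum to only 47.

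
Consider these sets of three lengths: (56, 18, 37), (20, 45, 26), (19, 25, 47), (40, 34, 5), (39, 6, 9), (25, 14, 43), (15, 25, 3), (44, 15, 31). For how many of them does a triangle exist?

2

(18,37,56): 18+37 ≤ 56 → not valid
(20,26,45): 20+26 > 45 → valid
(19,25,47): 19+25 ≤ 47 → not valid
(5,34,40): 5+34 ≤ 40 → not valid
(6,9,39): 6+9 ≤ 39 → not valid
(14,25,43): 14+25 ≤ 43 → not valid
(3,15,25): 3+15 ≤ 25 → not valid
(15,31,44): 15+31 > 44 → valid
2 of the 8 triples form a triangle.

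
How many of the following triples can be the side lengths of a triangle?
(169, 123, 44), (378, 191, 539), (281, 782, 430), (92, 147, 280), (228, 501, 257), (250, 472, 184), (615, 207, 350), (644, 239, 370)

1

(44,123,169): 44+123 ≤ 169 → not valid
(191,378,539): 191+378 > 539 → valid
(281,430,782): 281+430 ≤ 782 → not valid
(92,147,280): 92+147 ≤ 280 → not valid
(228,257,501): 228+257 ≤ 501 → not valid
(184,250,472): 184+250 ≤ 472 → not valid
(207,350,615): 207+350 ≤ 615 → not valid
(239,370,644): 239+370 ≤ 644 → not valid
1 of the 8 triples forms a triangle.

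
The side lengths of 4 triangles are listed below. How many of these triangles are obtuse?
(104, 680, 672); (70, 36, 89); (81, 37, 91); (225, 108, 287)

(104,680,672): 104²+672² = 462400 = 680² → right
(70,36,89): 36²+70² = 6196 < 7921 = 89² → obtuse
(81,37,91): 37²+81² = 7930 < 8281 = 91² → obtuse
(225,108,287): 108²+225² = 62289 < 82369 = 287² → obtuse
3 of the 4 are obtuse.

3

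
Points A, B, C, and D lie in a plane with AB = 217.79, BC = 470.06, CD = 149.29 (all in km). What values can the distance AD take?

The maximum is all hops collinear in one direction: 217.79 + 470.06 + 149.29 = 837.14.
The longest hop is 470.06; the others sum to 367.08. Folding the others back against it leaves at least 470.06 − 367.08 = 102.98.

102.98 ≤ AD ≤ 837.14 km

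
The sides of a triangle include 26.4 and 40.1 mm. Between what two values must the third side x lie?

13.7 < x < 66.5

By the triangle inequality, x must be less than 26.4 + 40.1 = 66.5 and greater than |26.4 − 40.1| = 13.7.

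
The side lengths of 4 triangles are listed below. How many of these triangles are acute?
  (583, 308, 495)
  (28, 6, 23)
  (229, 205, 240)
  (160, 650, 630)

1

(583,308,495): 308²+495² = 339889 = 583² → right
(28,6,23): 6²+23² = 565 < 784 = 28² → obtuse
(229,205,240): 205²+229² = 94466 > 57600 = 240² → acute
(160,650,630): 160²+630² = 422500 = 650² → right
1 of the 4 is acute.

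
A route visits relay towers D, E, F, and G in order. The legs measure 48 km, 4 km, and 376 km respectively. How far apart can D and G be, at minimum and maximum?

The maximum is all hops collinear in one direction: 48 + 4 + 376 = 428.
The longest hop is 376; the others sum to 52. Folding the others back against it leaves at least 376 − 52 = 324.

324 ≤ DG ≤ 428 km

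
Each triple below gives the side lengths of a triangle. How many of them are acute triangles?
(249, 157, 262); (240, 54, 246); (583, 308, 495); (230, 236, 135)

2

(249,157,262): 157²+249² = 86650 > 68644 = 262² → acute
(240,54,246): 54²+240² = 60516 = 246² → right
(583,308,495): 308²+495² = 339889 = 583² → right
(230,236,135): 135²+230² = 71125 > 55696 = 236² → acute
2 of the 4 are acute.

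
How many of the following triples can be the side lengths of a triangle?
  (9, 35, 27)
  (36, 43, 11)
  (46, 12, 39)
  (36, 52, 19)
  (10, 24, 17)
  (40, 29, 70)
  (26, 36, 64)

5

(9,27,35): 9+27 > 35 → valid
(11,36,43): 11+36 > 43 → valid
(12,39,46): 12+39 > 46 → valid
(19,36,52): 19+36 > 52 → valid
(10,17,24): 10+17 > 24 → valid
(29,40,70): 29+40 ≤ 70 → not valid
(26,36,64): 26+36 ≤ 64 → not valid
5 of the 7 triples form a triangle.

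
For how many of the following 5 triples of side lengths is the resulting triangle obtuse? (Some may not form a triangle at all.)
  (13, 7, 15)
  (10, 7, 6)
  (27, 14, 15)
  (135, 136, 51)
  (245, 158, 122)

(13,7,15): 7²+13² = 218 < 225 = 15² → obtuse
(10,7,6): 6²+7² = 85 < 100 = 10² → obtuse
(27,14,15): 14²+15² = 421 < 729 = 27² → obtuse
(135,136,51): 51²+135² = 20826 > 18496 = 136² → acute
(245,158,122): 122²+158² = 39848 < 60025 = 245² → obtuse
4 of the 5 are obtuse.

4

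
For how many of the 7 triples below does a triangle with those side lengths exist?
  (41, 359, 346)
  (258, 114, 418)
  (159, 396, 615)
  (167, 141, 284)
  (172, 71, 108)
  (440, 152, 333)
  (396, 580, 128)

4

(41,346,359): 41+346 > 359 → valid
(114,258,418): 114+258 ≤ 418 → not valid
(159,396,615): 159+396 ≤ 615 → not valid
(141,167,284): 141+167 > 284 → valid
(71,108,172): 71+108 > 172 → valid
(152,333,440): 152+333 > 440 → valid
(128,396,580): 128+396 ≤ 580 → not valid
4 of the 7 triples form a triangle.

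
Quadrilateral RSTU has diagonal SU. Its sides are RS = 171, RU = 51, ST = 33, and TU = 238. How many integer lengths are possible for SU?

From triangle RSU: 120 < SU < 222.
From triangle TSU: 205 < SU < 271.
Intersection: 205 < SU < 222, so integers 206 through 221: 16 values.

16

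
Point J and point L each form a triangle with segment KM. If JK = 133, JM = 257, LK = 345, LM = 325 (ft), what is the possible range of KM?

124 < KM < 390

From triangle JKM: |133 − 257| < KM < 133 + 257, i.e. 124 < KM < 390.
From triangle LKM: 20 < KM < 670.
Both must hold, so KM lies in the intersection.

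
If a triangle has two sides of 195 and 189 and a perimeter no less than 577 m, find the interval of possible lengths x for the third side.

Triangle inequality alone gives 6 < x < 384.
The perimeter condition gives x ≥ 577 − 195 − 189 = 193.
Intersecting the two: 193 ≤ x < 384.

193 ≤ x < 384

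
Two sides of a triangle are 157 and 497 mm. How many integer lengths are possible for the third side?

The third side lies in the open interval (340, 654).
Integers from 341 to 653 inclusive: 653 − 341 + 1 = 313.

313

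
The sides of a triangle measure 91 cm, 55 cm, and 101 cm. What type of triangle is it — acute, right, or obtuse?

Compare the square of the longest side to the sum of squares of the other two: 55² + 91² = 11306 > 10201 = 101².

acute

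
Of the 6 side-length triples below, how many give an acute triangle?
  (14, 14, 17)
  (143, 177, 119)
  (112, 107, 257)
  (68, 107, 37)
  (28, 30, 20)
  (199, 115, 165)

4

(14,14,17): 14²+14² = 392 > 289 = 17² → acute
(143,177,119): 119²+143² = 34610 > 31329 = 177² → acute
(112,107,257): 107+112 ≤ 257, not a triangle
(68,107,37): 37+68 ≤ 107, not a triangle
(28,30,20): 20²+28² = 1184 > 900 = 30² → acute
(199,115,165): 115²+165² = 40450 > 39601 = 199² → acute
4 of the 6 are acute.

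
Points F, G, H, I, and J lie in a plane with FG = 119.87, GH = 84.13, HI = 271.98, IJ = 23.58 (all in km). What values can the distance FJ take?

44.40 ≤ FJ ≤ 499.56 km

The maximum is all hops collinear in one direction: 119.87 + 84.13 + 271.98 + 23.58 = 499.56.
The longest hop is 271.98; the others sum to 227.58. Folding the others back against it leaves at least 271.98 − 227.58 = 44.40.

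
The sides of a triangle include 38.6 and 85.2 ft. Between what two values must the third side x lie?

46.6 < x < 123.8

By the triangle inequality, x must be less than 38.6 + 85.2 = 123.8 and greater than |38.6 − 85.2| = 46.6.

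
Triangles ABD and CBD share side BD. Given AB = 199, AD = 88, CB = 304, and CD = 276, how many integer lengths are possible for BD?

175

From triangle ABD: 111 < BD < 287.
From triangle CBD: 28 < BD < 580.
Intersection: 111 < BD < 287, so integers 112 through 286: 175 values.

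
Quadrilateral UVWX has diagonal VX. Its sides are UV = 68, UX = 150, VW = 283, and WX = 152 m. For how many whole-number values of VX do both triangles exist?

From triangle UVX: 82 < VX < 218.
From triangle WVX: 131 < VX < 435.
Intersection: 131 < VX < 218, so integers 132 through 217: 86 values.

86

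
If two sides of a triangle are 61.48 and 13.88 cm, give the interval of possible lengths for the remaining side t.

By the triangle inequality, t must be less than 61.48 + 13.88 = 75.36 and greater than |61.48 − 13.88| = 47.60.

47.60 < t < 75.36 (cm)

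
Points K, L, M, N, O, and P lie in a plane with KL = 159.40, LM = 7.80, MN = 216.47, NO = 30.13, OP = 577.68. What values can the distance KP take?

The maximum is all hops collinear in one direction: 159.40 + 7.80 + 216.47 + 30.13 + 577.68 = 991.48.
The longest hop is 577.68; the others sum to 413.80. Folding the others back against it leaves at least 577.68 − 413.80 = 163.88.

163.88 ≤ KP ≤ 991.48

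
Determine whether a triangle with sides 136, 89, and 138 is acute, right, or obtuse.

acute

Compare the square of the longest side to the sum of squares of the other two: 89² + 136² = 26417 > 19044 = 138².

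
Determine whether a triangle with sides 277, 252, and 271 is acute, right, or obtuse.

Compare the square of the longest side to the sum of squares of the other two: 252² + 271² = 136945 > 76729 = 277².

acute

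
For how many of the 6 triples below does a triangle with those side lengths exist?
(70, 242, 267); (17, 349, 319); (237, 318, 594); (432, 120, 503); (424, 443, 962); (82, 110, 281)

(70,242,267): 70+242 > 267 → valid
(17,319,349): 17+319 ≤ 349 → not valid
(237,318,594): 237+318 ≤ 594 → not valid
(120,432,503): 120+432 > 503 → valid
(424,443,962): 424+443 ≤ 962 → not valid
(82,110,281): 82+110 ≤ 281 → not valid
2 of the 6 triples form a triangle.

2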